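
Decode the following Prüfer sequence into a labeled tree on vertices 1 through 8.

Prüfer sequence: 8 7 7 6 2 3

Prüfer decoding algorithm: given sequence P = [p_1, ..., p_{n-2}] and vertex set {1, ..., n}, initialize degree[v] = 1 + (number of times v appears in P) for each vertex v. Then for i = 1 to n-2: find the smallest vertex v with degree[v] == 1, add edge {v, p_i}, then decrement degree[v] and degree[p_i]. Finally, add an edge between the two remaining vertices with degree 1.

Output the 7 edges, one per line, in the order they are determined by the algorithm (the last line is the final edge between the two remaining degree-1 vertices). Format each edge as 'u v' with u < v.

Initial degrees: {1:1, 2:2, 3:2, 4:1, 5:1, 6:2, 7:3, 8:2}
Step 1: smallest deg-1 vertex = 1, p_1 = 8. Add edge {1,8}. Now deg[1]=0, deg[8]=1.
Step 2: smallest deg-1 vertex = 4, p_2 = 7. Add edge {4,7}. Now deg[4]=0, deg[7]=2.
Step 3: smallest deg-1 vertex = 5, p_3 = 7. Add edge {5,7}. Now deg[5]=0, deg[7]=1.
Step 4: smallest deg-1 vertex = 7, p_4 = 6. Add edge {6,7}. Now deg[7]=0, deg[6]=1.
Step 5: smallest deg-1 vertex = 6, p_5 = 2. Add edge {2,6}. Now deg[6]=0, deg[2]=1.
Step 6: smallest deg-1 vertex = 2, p_6 = 3. Add edge {2,3}. Now deg[2]=0, deg[3]=1.
Final: two remaining deg-1 vertices are 3, 8. Add edge {3,8}.

Answer: 1 8
4 7
5 7
6 7
2 6
2 3
3 8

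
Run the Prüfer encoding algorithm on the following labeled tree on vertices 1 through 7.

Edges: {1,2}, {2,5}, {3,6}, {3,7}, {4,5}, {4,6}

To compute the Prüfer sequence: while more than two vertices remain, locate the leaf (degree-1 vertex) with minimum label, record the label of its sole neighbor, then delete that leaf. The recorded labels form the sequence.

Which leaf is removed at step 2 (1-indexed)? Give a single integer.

Answer: 2

Derivation:
Step 1: current leaves = {1,7}. Remove leaf 1 (neighbor: 2).
Step 2: current leaves = {2,7}. Remove leaf 2 (neighbor: 5).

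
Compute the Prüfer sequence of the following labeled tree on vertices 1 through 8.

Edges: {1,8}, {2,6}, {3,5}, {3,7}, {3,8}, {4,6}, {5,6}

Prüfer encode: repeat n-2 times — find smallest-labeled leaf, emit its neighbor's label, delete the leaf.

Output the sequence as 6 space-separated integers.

Answer: 8 6 6 5 3 3

Derivation:
Step 1: leaves = {1,2,4,7}. Remove smallest leaf 1, emit neighbor 8.
Step 2: leaves = {2,4,7,8}. Remove smallest leaf 2, emit neighbor 6.
Step 3: leaves = {4,7,8}. Remove smallest leaf 4, emit neighbor 6.
Step 4: leaves = {6,7,8}. Remove smallest leaf 6, emit neighbor 5.
Step 5: leaves = {5,7,8}. Remove smallest leaf 5, emit neighbor 3.
Step 6: leaves = {7,8}. Remove smallest leaf 7, emit neighbor 3.
Done: 2 vertices remain (3, 8). Sequence = [8 6 6 5 3 3]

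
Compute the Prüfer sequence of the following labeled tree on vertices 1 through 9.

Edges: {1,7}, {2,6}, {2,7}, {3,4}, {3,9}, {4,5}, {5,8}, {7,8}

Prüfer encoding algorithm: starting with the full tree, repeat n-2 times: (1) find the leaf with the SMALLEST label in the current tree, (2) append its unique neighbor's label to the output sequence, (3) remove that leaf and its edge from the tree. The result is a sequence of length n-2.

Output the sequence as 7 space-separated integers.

Answer: 7 2 7 8 5 4 3

Derivation:
Step 1: leaves = {1,6,9}. Remove smallest leaf 1, emit neighbor 7.
Step 2: leaves = {6,9}. Remove smallest leaf 6, emit neighbor 2.
Step 3: leaves = {2,9}. Remove smallest leaf 2, emit neighbor 7.
Step 4: leaves = {7,9}. Remove smallest leaf 7, emit neighbor 8.
Step 5: leaves = {8,9}. Remove smallest leaf 8, emit neighbor 5.
Step 6: leaves = {5,9}. Remove smallest leaf 5, emit neighbor 4.
Step 7: leaves = {4,9}. Remove smallest leaf 4, emit neighbor 3.
Done: 2 vertices remain (3, 9). Sequence = [7 2 7 8 5 4 3]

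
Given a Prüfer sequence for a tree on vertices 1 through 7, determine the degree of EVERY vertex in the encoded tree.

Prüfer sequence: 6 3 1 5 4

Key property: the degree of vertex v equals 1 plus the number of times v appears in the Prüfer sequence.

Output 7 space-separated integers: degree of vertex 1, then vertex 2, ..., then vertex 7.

Answer: 2 1 2 2 2 2 1

Derivation:
p_1 = 6: count[6] becomes 1
p_2 = 3: count[3] becomes 1
p_3 = 1: count[1] becomes 1
p_4 = 5: count[5] becomes 1
p_5 = 4: count[4] becomes 1
Degrees (1 + count): deg[1]=1+1=2, deg[2]=1+0=1, deg[3]=1+1=2, deg[4]=1+1=2, deg[5]=1+1=2, deg[6]=1+1=2, deg[7]=1+0=1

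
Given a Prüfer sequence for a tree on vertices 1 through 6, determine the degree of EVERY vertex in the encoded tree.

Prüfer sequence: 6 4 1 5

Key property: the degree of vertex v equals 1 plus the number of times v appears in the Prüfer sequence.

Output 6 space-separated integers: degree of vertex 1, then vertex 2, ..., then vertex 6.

Answer: 2 1 1 2 2 2

Derivation:
p_1 = 6: count[6] becomes 1
p_2 = 4: count[4] becomes 1
p_3 = 1: count[1] becomes 1
p_4 = 5: count[5] becomes 1
Degrees (1 + count): deg[1]=1+1=2, deg[2]=1+0=1, deg[3]=1+0=1, deg[4]=1+1=2, deg[5]=1+1=2, deg[6]=1+1=2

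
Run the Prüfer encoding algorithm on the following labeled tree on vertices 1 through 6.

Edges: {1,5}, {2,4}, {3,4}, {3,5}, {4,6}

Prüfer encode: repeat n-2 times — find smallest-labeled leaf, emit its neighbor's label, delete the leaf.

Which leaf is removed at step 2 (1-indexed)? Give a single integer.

Step 1: current leaves = {1,2,6}. Remove leaf 1 (neighbor: 5).
Step 2: current leaves = {2,5,6}. Remove leaf 2 (neighbor: 4).

Answer: 2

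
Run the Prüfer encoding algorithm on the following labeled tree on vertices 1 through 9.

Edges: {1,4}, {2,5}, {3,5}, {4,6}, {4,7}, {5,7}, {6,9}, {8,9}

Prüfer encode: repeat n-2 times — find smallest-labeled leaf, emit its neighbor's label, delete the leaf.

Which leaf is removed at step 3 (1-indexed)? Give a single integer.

Answer: 3

Derivation:
Step 1: current leaves = {1,2,3,8}. Remove leaf 1 (neighbor: 4).
Step 2: current leaves = {2,3,8}. Remove leaf 2 (neighbor: 5).
Step 3: current leaves = {3,8}. Remove leaf 3 (neighbor: 5).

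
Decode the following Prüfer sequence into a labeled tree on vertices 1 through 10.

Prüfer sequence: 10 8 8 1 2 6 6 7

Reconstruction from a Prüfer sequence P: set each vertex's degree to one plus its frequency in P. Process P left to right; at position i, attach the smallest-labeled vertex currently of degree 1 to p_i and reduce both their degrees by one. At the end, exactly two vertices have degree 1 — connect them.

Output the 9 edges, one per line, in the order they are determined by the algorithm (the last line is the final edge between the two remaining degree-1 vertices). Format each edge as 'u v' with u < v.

Initial degrees: {1:2, 2:2, 3:1, 4:1, 5:1, 6:3, 7:2, 8:3, 9:1, 10:2}
Step 1: smallest deg-1 vertex = 3, p_1 = 10. Add edge {3,10}. Now deg[3]=0, deg[10]=1.
Step 2: smallest deg-1 vertex = 4, p_2 = 8. Add edge {4,8}. Now deg[4]=0, deg[8]=2.
Step 3: smallest deg-1 vertex = 5, p_3 = 8. Add edge {5,8}. Now deg[5]=0, deg[8]=1.
Step 4: smallest deg-1 vertex = 8, p_4 = 1. Add edge {1,8}. Now deg[8]=0, deg[1]=1.
Step 5: smallest deg-1 vertex = 1, p_5 = 2. Add edge {1,2}. Now deg[1]=0, deg[2]=1.
Step 6: smallest deg-1 vertex = 2, p_6 = 6. Add edge {2,6}. Now deg[2]=0, deg[6]=2.
Step 7: smallest deg-1 vertex = 9, p_7 = 6. Add edge {6,9}. Now deg[9]=0, deg[6]=1.
Step 8: smallest deg-1 vertex = 6, p_8 = 7. Add edge {6,7}. Now deg[6]=0, deg[7]=1.
Final: two remaining deg-1 vertices are 7, 10. Add edge {7,10}.

Answer: 3 10
4 8
5 8
1 8
1 2
2 6
6 9
6 7
7 10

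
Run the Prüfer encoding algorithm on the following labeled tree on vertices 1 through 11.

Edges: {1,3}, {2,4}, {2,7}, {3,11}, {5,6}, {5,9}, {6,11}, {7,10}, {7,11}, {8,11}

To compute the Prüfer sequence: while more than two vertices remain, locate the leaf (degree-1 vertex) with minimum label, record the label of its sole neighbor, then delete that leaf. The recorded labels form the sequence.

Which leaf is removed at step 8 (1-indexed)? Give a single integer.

Answer: 6

Derivation:
Step 1: current leaves = {1,4,8,9,10}. Remove leaf 1 (neighbor: 3).
Step 2: current leaves = {3,4,8,9,10}. Remove leaf 3 (neighbor: 11).
Step 3: current leaves = {4,8,9,10}. Remove leaf 4 (neighbor: 2).
Step 4: current leaves = {2,8,9,10}. Remove leaf 2 (neighbor: 7).
Step 5: current leaves = {8,9,10}. Remove leaf 8 (neighbor: 11).
Step 6: current leaves = {9,10}. Remove leaf 9 (neighbor: 5).
Step 7: current leaves = {5,10}. Remove leaf 5 (neighbor: 6).
Step 8: current leaves = {6,10}. Remove leaf 6 (neighbor: 11).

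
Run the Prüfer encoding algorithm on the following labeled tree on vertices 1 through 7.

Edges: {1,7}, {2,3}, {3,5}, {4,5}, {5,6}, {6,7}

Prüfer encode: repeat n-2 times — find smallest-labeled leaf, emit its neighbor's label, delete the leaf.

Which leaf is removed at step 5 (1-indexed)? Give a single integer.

Answer: 5

Derivation:
Step 1: current leaves = {1,2,4}. Remove leaf 1 (neighbor: 7).
Step 2: current leaves = {2,4,7}. Remove leaf 2 (neighbor: 3).
Step 3: current leaves = {3,4,7}. Remove leaf 3 (neighbor: 5).
Step 4: current leaves = {4,7}. Remove leaf 4 (neighbor: 5).
Step 5: current leaves = {5,7}. Remove leaf 5 (neighbor: 6).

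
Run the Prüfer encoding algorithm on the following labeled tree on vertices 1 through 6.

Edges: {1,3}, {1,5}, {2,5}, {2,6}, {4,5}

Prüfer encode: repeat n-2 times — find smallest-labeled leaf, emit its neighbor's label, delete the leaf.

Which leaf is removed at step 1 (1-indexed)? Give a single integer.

Step 1: current leaves = {3,4,6}. Remove leaf 3 (neighbor: 1).

Answer: 3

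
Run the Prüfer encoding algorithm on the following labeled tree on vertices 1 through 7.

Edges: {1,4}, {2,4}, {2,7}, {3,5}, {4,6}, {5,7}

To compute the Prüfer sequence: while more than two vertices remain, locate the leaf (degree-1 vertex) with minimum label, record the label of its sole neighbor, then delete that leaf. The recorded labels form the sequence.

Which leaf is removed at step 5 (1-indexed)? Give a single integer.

Step 1: current leaves = {1,3,6}. Remove leaf 1 (neighbor: 4).
Step 2: current leaves = {3,6}. Remove leaf 3 (neighbor: 5).
Step 3: current leaves = {5,6}. Remove leaf 5 (neighbor: 7).
Step 4: current leaves = {6,7}. Remove leaf 6 (neighbor: 4).
Step 5: current leaves = {4,7}. Remove leaf 4 (neighbor: 2).

Answer: 4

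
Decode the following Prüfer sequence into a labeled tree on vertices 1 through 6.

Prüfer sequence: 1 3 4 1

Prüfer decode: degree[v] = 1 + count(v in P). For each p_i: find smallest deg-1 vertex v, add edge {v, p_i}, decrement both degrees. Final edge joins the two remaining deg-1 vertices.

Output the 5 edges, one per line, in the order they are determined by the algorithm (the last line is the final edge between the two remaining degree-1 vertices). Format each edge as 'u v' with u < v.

Answer: 1 2
3 5
3 4
1 4
1 6

Derivation:
Initial degrees: {1:3, 2:1, 3:2, 4:2, 5:1, 6:1}
Step 1: smallest deg-1 vertex = 2, p_1 = 1. Add edge {1,2}. Now deg[2]=0, deg[1]=2.
Step 2: smallest deg-1 vertex = 5, p_2 = 3. Add edge {3,5}. Now deg[5]=0, deg[3]=1.
Step 3: smallest deg-1 vertex = 3, p_3 = 4. Add edge {3,4}. Now deg[3]=0, deg[4]=1.
Step 4: smallest deg-1 vertex = 4, p_4 = 1. Add edge {1,4}. Now deg[4]=0, deg[1]=1.
Final: two remaining deg-1 vertices are 1, 6. Add edge {1,6}.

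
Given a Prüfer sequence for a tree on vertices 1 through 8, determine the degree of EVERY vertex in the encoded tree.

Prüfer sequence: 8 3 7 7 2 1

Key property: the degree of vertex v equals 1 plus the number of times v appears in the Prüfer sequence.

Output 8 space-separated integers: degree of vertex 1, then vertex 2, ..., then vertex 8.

Answer: 2 2 2 1 1 1 3 2

Derivation:
p_1 = 8: count[8] becomes 1
p_2 = 3: count[3] becomes 1
p_3 = 7: count[7] becomes 1
p_4 = 7: count[7] becomes 2
p_5 = 2: count[2] becomes 1
p_6 = 1: count[1] becomes 1
Degrees (1 + count): deg[1]=1+1=2, deg[2]=1+1=2, deg[3]=1+1=2, deg[4]=1+0=1, deg[5]=1+0=1, deg[6]=1+0=1, deg[7]=1+2=3, deg[8]=1+1=2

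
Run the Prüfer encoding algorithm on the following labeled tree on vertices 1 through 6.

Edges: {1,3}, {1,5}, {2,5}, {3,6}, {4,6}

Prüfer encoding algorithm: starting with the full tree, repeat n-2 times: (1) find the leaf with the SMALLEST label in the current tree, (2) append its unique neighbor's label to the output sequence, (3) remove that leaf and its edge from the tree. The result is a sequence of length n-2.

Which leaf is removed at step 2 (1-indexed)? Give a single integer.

Answer: 4

Derivation:
Step 1: current leaves = {2,4}. Remove leaf 2 (neighbor: 5).
Step 2: current leaves = {4,5}. Remove leaf 4 (neighbor: 6).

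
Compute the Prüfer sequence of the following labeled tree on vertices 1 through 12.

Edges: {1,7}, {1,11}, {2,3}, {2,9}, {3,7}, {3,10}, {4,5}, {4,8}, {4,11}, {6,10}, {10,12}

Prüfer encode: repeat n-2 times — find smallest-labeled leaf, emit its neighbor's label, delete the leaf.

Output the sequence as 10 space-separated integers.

Step 1: leaves = {5,6,8,9,12}. Remove smallest leaf 5, emit neighbor 4.
Step 2: leaves = {6,8,9,12}. Remove smallest leaf 6, emit neighbor 10.
Step 3: leaves = {8,9,12}. Remove smallest leaf 8, emit neighbor 4.
Step 4: leaves = {4,9,12}. Remove smallest leaf 4, emit neighbor 11.
Step 5: leaves = {9,11,12}. Remove smallest leaf 9, emit neighbor 2.
Step 6: leaves = {2,11,12}. Remove smallest leaf 2, emit neighbor 3.
Step 7: leaves = {11,12}. Remove smallest leaf 11, emit neighbor 1.
Step 8: leaves = {1,12}. Remove smallest leaf 1, emit neighbor 7.
Step 9: leaves = {7,12}. Remove smallest leaf 7, emit neighbor 3.
Step 10: leaves = {3,12}. Remove smallest leaf 3, emit neighbor 10.
Done: 2 vertices remain (10, 12). Sequence = [4 10 4 11 2 3 1 7 3 10]

Answer: 4 10 4 11 2 3 1 7 3 10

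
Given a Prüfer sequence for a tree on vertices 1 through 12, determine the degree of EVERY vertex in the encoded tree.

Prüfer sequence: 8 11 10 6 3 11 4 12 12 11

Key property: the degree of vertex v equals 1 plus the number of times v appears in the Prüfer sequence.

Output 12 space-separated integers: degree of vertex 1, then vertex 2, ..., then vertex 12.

p_1 = 8: count[8] becomes 1
p_2 = 11: count[11] becomes 1
p_3 = 10: count[10] becomes 1
p_4 = 6: count[6] becomes 1
p_5 = 3: count[3] becomes 1
p_6 = 11: count[11] becomes 2
p_7 = 4: count[4] becomes 1
p_8 = 12: count[12] becomes 1
p_9 = 12: count[12] becomes 2
p_10 = 11: count[11] becomes 3
Degrees (1 + count): deg[1]=1+0=1, deg[2]=1+0=1, deg[3]=1+1=2, deg[4]=1+1=2, deg[5]=1+0=1, deg[6]=1+1=2, deg[7]=1+0=1, deg[8]=1+1=2, deg[9]=1+0=1, deg[10]=1+1=2, deg[11]=1+3=4, deg[12]=1+2=3

Answer: 1 1 2 2 1 2 1 2 1 2 4 3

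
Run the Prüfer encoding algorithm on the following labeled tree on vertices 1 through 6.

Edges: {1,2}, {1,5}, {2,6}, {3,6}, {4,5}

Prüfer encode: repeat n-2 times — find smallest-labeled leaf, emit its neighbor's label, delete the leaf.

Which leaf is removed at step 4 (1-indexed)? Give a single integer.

Step 1: current leaves = {3,4}. Remove leaf 3 (neighbor: 6).
Step 2: current leaves = {4,6}. Remove leaf 4 (neighbor: 5).
Step 3: current leaves = {5,6}. Remove leaf 5 (neighbor: 1).
Step 4: current leaves = {1,6}. Remove leaf 1 (neighbor: 2).

Answer: 1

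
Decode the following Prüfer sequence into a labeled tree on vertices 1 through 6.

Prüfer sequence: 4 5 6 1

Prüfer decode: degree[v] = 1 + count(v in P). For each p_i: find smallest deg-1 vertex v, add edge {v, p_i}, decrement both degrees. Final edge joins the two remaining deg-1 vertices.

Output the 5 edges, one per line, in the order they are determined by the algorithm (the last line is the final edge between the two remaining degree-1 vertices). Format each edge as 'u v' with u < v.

Initial degrees: {1:2, 2:1, 3:1, 4:2, 5:2, 6:2}
Step 1: smallest deg-1 vertex = 2, p_1 = 4. Add edge {2,4}. Now deg[2]=0, deg[4]=1.
Step 2: smallest deg-1 vertex = 3, p_2 = 5. Add edge {3,5}. Now deg[3]=0, deg[5]=1.
Step 3: smallest deg-1 vertex = 4, p_3 = 6. Add edge {4,6}. Now deg[4]=0, deg[6]=1.
Step 4: smallest deg-1 vertex = 5, p_4 = 1. Add edge {1,5}. Now deg[5]=0, deg[1]=1.
Final: two remaining deg-1 vertices are 1, 6. Add edge {1,6}.

Answer: 2 4
3 5
4 6
1 5
1 6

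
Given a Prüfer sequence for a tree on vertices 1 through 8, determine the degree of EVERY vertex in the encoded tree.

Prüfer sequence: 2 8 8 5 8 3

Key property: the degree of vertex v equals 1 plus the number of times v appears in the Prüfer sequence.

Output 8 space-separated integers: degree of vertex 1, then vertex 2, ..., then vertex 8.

Answer: 1 2 2 1 2 1 1 4

Derivation:
p_1 = 2: count[2] becomes 1
p_2 = 8: count[8] becomes 1
p_3 = 8: count[8] becomes 2
p_4 = 5: count[5] becomes 1
p_5 = 8: count[8] becomes 3
p_6 = 3: count[3] becomes 1
Degrees (1 + count): deg[1]=1+0=1, deg[2]=1+1=2, deg[3]=1+1=2, deg[4]=1+0=1, deg[5]=1+1=2, deg[6]=1+0=1, deg[7]=1+0=1, deg[8]=1+3=4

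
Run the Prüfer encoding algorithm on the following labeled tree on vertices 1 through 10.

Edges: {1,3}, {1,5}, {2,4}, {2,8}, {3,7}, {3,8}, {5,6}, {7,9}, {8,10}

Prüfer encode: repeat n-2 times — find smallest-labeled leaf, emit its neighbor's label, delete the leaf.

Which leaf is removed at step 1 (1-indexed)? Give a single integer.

Step 1: current leaves = {4,6,9,10}. Remove leaf 4 (neighbor: 2).

Answer: 4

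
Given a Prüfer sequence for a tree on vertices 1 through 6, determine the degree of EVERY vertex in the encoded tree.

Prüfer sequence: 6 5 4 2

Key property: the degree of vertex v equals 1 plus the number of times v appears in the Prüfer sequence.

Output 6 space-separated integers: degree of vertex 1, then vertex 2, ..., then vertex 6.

Answer: 1 2 1 2 2 2

Derivation:
p_1 = 6: count[6] becomes 1
p_2 = 5: count[5] becomes 1
p_3 = 4: count[4] becomes 1
p_4 = 2: count[2] becomes 1
Degrees (1 + count): deg[1]=1+0=1, deg[2]=1+1=2, deg[3]=1+0=1, deg[4]=1+1=2, deg[5]=1+1=2, deg[6]=1+1=2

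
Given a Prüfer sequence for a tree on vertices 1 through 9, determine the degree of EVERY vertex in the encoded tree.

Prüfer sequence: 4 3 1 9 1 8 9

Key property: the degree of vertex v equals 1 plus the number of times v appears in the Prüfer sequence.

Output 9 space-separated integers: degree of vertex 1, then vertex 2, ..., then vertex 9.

Answer: 3 1 2 2 1 1 1 2 3

Derivation:
p_1 = 4: count[4] becomes 1
p_2 = 3: count[3] becomes 1
p_3 = 1: count[1] becomes 1
p_4 = 9: count[9] becomes 1
p_5 = 1: count[1] becomes 2
p_6 = 8: count[8] becomes 1
p_7 = 9: count[9] becomes 2
Degrees (1 + count): deg[1]=1+2=3, deg[2]=1+0=1, deg[3]=1+1=2, deg[4]=1+1=2, deg[5]=1+0=1, deg[6]=1+0=1, deg[7]=1+0=1, deg[8]=1+1=2, deg[9]=1+2=3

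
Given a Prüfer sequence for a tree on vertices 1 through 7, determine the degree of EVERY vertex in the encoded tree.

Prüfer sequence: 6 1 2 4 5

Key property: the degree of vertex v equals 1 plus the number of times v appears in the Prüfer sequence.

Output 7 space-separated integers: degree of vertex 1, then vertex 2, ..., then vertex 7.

Answer: 2 2 1 2 2 2 1

Derivation:
p_1 = 6: count[6] becomes 1
p_2 = 1: count[1] becomes 1
p_3 = 2: count[2] becomes 1
p_4 = 4: count[4] becomes 1
p_5 = 5: count[5] becomes 1
Degrees (1 + count): deg[1]=1+1=2, deg[2]=1+1=2, deg[3]=1+0=1, deg[4]=1+1=2, deg[5]=1+1=2, deg[6]=1+1=2, deg[7]=1+0=1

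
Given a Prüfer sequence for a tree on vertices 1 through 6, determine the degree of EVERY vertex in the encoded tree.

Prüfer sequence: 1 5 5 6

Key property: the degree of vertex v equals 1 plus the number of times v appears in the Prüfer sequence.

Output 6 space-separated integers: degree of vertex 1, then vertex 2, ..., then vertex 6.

Answer: 2 1 1 1 3 2

Derivation:
p_1 = 1: count[1] becomes 1
p_2 = 5: count[5] becomes 1
p_3 = 5: count[5] becomes 2
p_4 = 6: count[6] becomes 1
Degrees (1 + count): deg[1]=1+1=2, deg[2]=1+0=1, deg[3]=1+0=1, deg[4]=1+0=1, deg[5]=1+2=3, deg[6]=1+1=2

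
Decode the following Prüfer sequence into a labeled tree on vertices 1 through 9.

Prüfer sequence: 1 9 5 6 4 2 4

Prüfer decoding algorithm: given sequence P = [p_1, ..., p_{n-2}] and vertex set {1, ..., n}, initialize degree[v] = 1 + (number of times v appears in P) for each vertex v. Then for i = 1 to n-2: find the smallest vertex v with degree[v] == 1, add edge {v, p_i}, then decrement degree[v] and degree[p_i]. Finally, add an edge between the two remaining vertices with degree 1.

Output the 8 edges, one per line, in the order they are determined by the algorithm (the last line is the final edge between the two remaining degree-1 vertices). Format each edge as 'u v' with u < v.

Initial degrees: {1:2, 2:2, 3:1, 4:3, 5:2, 6:2, 7:1, 8:1, 9:2}
Step 1: smallest deg-1 vertex = 3, p_1 = 1. Add edge {1,3}. Now deg[3]=0, deg[1]=1.
Step 2: smallest deg-1 vertex = 1, p_2 = 9. Add edge {1,9}. Now deg[1]=0, deg[9]=1.
Step 3: smallest deg-1 vertex = 7, p_3 = 5. Add edge {5,7}. Now deg[7]=0, deg[5]=1.
Step 4: smallest deg-1 vertex = 5, p_4 = 6. Add edge {5,6}. Now deg[5]=0, deg[6]=1.
Step 5: smallest deg-1 vertex = 6, p_5 = 4. Add edge {4,6}. Now deg[6]=0, deg[4]=2.
Step 6: smallest deg-1 vertex = 8, p_6 = 2. Add edge {2,8}. Now deg[8]=0, deg[2]=1.
Step 7: smallest deg-1 vertex = 2, p_7 = 4. Add edge {2,4}. Now deg[2]=0, deg[4]=1.
Final: two remaining deg-1 vertices are 4, 9. Add edge {4,9}.

Answer: 1 3
1 9
5 7
5 6
4 6
2 8
2 4
4 9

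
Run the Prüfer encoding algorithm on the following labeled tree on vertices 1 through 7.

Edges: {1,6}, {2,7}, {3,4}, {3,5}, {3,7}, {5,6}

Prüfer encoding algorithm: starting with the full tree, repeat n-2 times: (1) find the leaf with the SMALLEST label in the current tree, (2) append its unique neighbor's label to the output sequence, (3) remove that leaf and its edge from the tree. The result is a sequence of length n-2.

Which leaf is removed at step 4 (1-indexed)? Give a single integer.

Step 1: current leaves = {1,2,4}. Remove leaf 1 (neighbor: 6).
Step 2: current leaves = {2,4,6}. Remove leaf 2 (neighbor: 7).
Step 3: current leaves = {4,6,7}. Remove leaf 4 (neighbor: 3).
Step 4: current leaves = {6,7}. Remove leaf 6 (neighbor: 5).

Answer: 6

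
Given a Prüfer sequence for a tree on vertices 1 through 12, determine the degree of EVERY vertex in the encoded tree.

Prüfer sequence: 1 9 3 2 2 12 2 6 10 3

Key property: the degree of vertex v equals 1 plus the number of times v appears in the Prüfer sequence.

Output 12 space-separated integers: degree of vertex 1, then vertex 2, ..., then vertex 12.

Answer: 2 4 3 1 1 2 1 1 2 2 1 2

Derivation:
p_1 = 1: count[1] becomes 1
p_2 = 9: count[9] becomes 1
p_3 = 3: count[3] becomes 1
p_4 = 2: count[2] becomes 1
p_5 = 2: count[2] becomes 2
p_6 = 12: count[12] becomes 1
p_7 = 2: count[2] becomes 3
p_8 = 6: count[6] becomes 1
p_9 = 10: count[10] becomes 1
p_10 = 3: count[3] becomes 2
Degrees (1 + count): deg[1]=1+1=2, deg[2]=1+3=4, deg[3]=1+2=3, deg[4]=1+0=1, deg[5]=1+0=1, deg[6]=1+1=2, deg[7]=1+0=1, deg[8]=1+0=1, deg[9]=1+1=2, deg[10]=1+1=2, deg[11]=1+0=1, deg[12]=1+1=2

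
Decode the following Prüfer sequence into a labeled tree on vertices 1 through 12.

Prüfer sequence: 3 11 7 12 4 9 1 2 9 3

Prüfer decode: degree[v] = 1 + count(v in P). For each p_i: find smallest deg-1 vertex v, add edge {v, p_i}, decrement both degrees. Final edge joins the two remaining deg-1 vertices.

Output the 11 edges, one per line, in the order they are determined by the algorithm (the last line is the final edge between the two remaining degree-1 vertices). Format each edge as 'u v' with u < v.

Initial degrees: {1:2, 2:2, 3:3, 4:2, 5:1, 6:1, 7:2, 8:1, 9:3, 10:1, 11:2, 12:2}
Step 1: smallest deg-1 vertex = 5, p_1 = 3. Add edge {3,5}. Now deg[5]=0, deg[3]=2.
Step 2: smallest deg-1 vertex = 6, p_2 = 11. Add edge {6,11}. Now deg[6]=0, deg[11]=1.
Step 3: smallest deg-1 vertex = 8, p_3 = 7. Add edge {7,8}. Now deg[8]=0, deg[7]=1.
Step 4: smallest deg-1 vertex = 7, p_4 = 12. Add edge {7,12}. Now deg[7]=0, deg[12]=1.
Step 5: smallest deg-1 vertex = 10, p_5 = 4. Add edge {4,10}. Now deg[10]=0, deg[4]=1.
Step 6: smallest deg-1 vertex = 4, p_6 = 9. Add edge {4,9}. Now deg[4]=0, deg[9]=2.
Step 7: smallest deg-1 vertex = 11, p_7 = 1. Add edge {1,11}. Now deg[11]=0, deg[1]=1.
Step 8: smallest deg-1 vertex = 1, p_8 = 2. Add edge {1,2}. Now deg[1]=0, deg[2]=1.
Step 9: smallest deg-1 vertex = 2, p_9 = 9. Add edge {2,9}. Now deg[2]=0, deg[9]=1.
Step 10: smallest deg-1 vertex = 9, p_10 = 3. Add edge {3,9}. Now deg[9]=0, deg[3]=1.
Final: two remaining deg-1 vertices are 3, 12. Add edge {3,12}.

Answer: 3 5
6 11
7 8
7 12
4 10
4 9
1 11
1 2
2 9
3 9
3 12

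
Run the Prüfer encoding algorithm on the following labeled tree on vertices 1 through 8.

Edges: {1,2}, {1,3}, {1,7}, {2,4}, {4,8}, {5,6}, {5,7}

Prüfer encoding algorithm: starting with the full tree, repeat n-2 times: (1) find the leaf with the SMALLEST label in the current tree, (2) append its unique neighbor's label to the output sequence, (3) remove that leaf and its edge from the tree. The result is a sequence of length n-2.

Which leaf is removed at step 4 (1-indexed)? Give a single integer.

Step 1: current leaves = {3,6,8}. Remove leaf 3 (neighbor: 1).
Step 2: current leaves = {6,8}. Remove leaf 6 (neighbor: 5).
Step 3: current leaves = {5,8}. Remove leaf 5 (neighbor: 7).
Step 4: current leaves = {7,8}. Remove leaf 7 (neighbor: 1).

Answer: 7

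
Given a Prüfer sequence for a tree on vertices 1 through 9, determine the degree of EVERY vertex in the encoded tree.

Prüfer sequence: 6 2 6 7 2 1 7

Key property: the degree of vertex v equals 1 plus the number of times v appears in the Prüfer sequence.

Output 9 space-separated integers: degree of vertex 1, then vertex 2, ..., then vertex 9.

Answer: 2 3 1 1 1 3 3 1 1

Derivation:
p_1 = 6: count[6] becomes 1
p_2 = 2: count[2] becomes 1
p_3 = 6: count[6] becomes 2
p_4 = 7: count[7] becomes 1
p_5 = 2: count[2] becomes 2
p_6 = 1: count[1] becomes 1
p_7 = 7: count[7] becomes 2
Degrees (1 + count): deg[1]=1+1=2, deg[2]=1+2=3, deg[3]=1+0=1, deg[4]=1+0=1, deg[5]=1+0=1, deg[6]=1+2=3, deg[7]=1+2=3, deg[8]=1+0=1, deg[9]=1+0=1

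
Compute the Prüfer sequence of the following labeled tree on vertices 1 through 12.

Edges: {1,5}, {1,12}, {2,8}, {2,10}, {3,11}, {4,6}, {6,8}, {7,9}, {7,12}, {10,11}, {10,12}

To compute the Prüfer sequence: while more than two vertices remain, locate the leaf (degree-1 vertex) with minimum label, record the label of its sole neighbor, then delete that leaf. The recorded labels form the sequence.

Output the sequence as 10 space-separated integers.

Step 1: leaves = {3,4,5,9}. Remove smallest leaf 3, emit neighbor 11.
Step 2: leaves = {4,5,9,11}. Remove smallest leaf 4, emit neighbor 6.
Step 3: leaves = {5,6,9,11}. Remove smallest leaf 5, emit neighbor 1.
Step 4: leaves = {1,6,9,11}. Remove smallest leaf 1, emit neighbor 12.
Step 5: leaves = {6,9,11}. Remove smallest leaf 6, emit neighbor 8.
Step 6: leaves = {8,9,11}. Remove smallest leaf 8, emit neighbor 2.
Step 7: leaves = {2,9,11}. Remove smallest leaf 2, emit neighbor 10.
Step 8: leaves = {9,11}. Remove smallest leaf 9, emit neighbor 7.
Step 9: leaves = {7,11}. Remove smallest leaf 7, emit neighbor 12.
Step 10: leaves = {11,12}. Remove smallest leaf 11, emit neighbor 10.
Done: 2 vertices remain (10, 12). Sequence = [11 6 1 12 8 2 10 7 12 10]

Answer: 11 6 1 12 8 2 10 7 12 10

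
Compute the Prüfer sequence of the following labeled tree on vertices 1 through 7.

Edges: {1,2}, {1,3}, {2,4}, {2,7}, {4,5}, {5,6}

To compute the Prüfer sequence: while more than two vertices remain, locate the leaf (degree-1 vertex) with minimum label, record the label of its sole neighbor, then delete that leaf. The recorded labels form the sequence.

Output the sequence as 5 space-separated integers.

Step 1: leaves = {3,6,7}. Remove smallest leaf 3, emit neighbor 1.
Step 2: leaves = {1,6,7}. Remove smallest leaf 1, emit neighbor 2.
Step 3: leaves = {6,7}. Remove smallest leaf 6, emit neighbor 5.
Step 4: leaves = {5,7}. Remove smallest leaf 5, emit neighbor 4.
Step 5: leaves = {4,7}. Remove smallest leaf 4, emit neighbor 2.
Done: 2 vertices remain (2, 7). Sequence = [1 2 5 4 2]

Answer: 1 2 5 4 2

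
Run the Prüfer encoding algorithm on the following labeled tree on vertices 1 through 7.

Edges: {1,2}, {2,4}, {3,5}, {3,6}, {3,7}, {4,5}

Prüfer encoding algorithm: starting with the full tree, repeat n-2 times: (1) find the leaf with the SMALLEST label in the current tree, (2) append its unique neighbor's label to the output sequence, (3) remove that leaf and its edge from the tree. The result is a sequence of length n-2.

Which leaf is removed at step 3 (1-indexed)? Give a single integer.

Step 1: current leaves = {1,6,7}. Remove leaf 1 (neighbor: 2).
Step 2: current leaves = {2,6,7}. Remove leaf 2 (neighbor: 4).
Step 3: current leaves = {4,6,7}. Remove leaf 4 (neighbor: 5).

Answer: 4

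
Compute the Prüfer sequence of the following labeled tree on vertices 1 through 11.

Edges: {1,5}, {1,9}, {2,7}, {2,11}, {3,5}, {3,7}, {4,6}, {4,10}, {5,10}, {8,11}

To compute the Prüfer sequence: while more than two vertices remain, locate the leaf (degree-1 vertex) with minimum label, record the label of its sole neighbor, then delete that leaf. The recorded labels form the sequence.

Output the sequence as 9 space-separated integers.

Step 1: leaves = {6,8,9}. Remove smallest leaf 6, emit neighbor 4.
Step 2: leaves = {4,8,9}. Remove smallest leaf 4, emit neighbor 10.
Step 3: leaves = {8,9,10}. Remove smallest leaf 8, emit neighbor 11.
Step 4: leaves = {9,10,11}. Remove smallest leaf 9, emit neighbor 1.
Step 5: leaves = {1,10,11}. Remove smallest leaf 1, emit neighbor 5.
Step 6: leaves = {10,11}. Remove smallest leaf 10, emit neighbor 5.
Step 7: leaves = {5,11}. Remove smallest leaf 5, emit neighbor 3.
Step 8: leaves = {3,11}. Remove smallest leaf 3, emit neighbor 7.
Step 9: leaves = {7,11}. Remove smallest leaf 7, emit neighbor 2.
Done: 2 vertices remain (2, 11). Sequence = [4 10 11 1 5 5 3 7 2]

Answer: 4 10 11 1 5 5 3 7 2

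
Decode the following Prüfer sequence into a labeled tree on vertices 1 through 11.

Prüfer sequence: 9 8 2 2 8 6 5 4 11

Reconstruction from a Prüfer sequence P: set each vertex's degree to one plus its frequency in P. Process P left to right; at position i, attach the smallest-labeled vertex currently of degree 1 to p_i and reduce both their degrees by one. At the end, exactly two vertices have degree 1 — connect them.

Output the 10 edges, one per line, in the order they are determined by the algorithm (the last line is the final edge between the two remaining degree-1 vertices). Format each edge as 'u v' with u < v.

Answer: 1 9
3 8
2 7
2 9
2 8
6 8
5 6
4 5
4 11
10 11

Derivation:
Initial degrees: {1:1, 2:3, 3:1, 4:2, 5:2, 6:2, 7:1, 8:3, 9:2, 10:1, 11:2}
Step 1: smallest deg-1 vertex = 1, p_1 = 9. Add edge {1,9}. Now deg[1]=0, deg[9]=1.
Step 2: smallest deg-1 vertex = 3, p_2 = 8. Add edge {3,8}. Now deg[3]=0, deg[8]=2.
Step 3: smallest deg-1 vertex = 7, p_3 = 2. Add edge {2,7}. Now deg[7]=0, deg[2]=2.
Step 4: smallest deg-1 vertex = 9, p_4 = 2. Add edge {2,9}. Now deg[9]=0, deg[2]=1.
Step 5: smallest deg-1 vertex = 2, p_5 = 8. Add edge {2,8}. Now deg[2]=0, deg[8]=1.
Step 6: smallest deg-1 vertex = 8, p_6 = 6. Add edge {6,8}. Now deg[8]=0, deg[6]=1.
Step 7: smallest deg-1 vertex = 6, p_7 = 5. Add edge {5,6}. Now deg[6]=0, deg[5]=1.
Step 8: smallest deg-1 vertex = 5, p_8 = 4. Add edge {4,5}. Now deg[5]=0, deg[4]=1.
Step 9: smallest deg-1 vertex = 4, p_9 = 11. Add edge {4,11}. Now deg[4]=0, deg[11]=1.
Final: two remaining deg-1 vertices are 10, 11. Add edge {10,11}.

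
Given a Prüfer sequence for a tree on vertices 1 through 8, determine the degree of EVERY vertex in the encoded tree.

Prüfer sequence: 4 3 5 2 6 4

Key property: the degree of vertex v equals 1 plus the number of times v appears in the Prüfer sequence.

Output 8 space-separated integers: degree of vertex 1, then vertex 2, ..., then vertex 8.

Answer: 1 2 2 3 2 2 1 1

Derivation:
p_1 = 4: count[4] becomes 1
p_2 = 3: count[3] becomes 1
p_3 = 5: count[5] becomes 1
p_4 = 2: count[2] becomes 1
p_5 = 6: count[6] becomes 1
p_6 = 4: count[4] becomes 2
Degrees (1 + count): deg[1]=1+0=1, deg[2]=1+1=2, deg[3]=1+1=2, deg[4]=1+2=3, deg[5]=1+1=2, deg[6]=1+1=2, deg[7]=1+0=1, deg[8]=1+0=1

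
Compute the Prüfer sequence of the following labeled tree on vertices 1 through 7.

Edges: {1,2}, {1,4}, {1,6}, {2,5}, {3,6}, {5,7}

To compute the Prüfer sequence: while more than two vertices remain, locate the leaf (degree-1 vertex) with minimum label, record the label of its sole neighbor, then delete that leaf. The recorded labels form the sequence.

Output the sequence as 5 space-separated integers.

Answer: 6 1 1 2 5

Derivation:
Step 1: leaves = {3,4,7}. Remove smallest leaf 3, emit neighbor 6.
Step 2: leaves = {4,6,7}. Remove smallest leaf 4, emit neighbor 1.
Step 3: leaves = {6,7}. Remove smallest leaf 6, emit neighbor 1.
Step 4: leaves = {1,7}. Remove smallest leaf 1, emit neighbor 2.
Step 5: leaves = {2,7}. Remove smallest leaf 2, emit neighbor 5.
Done: 2 vertices remain (5, 7). Sequence = [6 1 1 2 5]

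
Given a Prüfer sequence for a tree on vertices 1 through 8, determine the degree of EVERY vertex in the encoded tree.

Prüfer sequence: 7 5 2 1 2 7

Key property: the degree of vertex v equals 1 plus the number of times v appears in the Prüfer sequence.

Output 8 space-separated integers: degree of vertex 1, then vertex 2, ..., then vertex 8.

p_1 = 7: count[7] becomes 1
p_2 = 5: count[5] becomes 1
p_3 = 2: count[2] becomes 1
p_4 = 1: count[1] becomes 1
p_5 = 2: count[2] becomes 2
p_6 = 7: count[7] becomes 2
Degrees (1 + count): deg[1]=1+1=2, deg[2]=1+2=3, deg[3]=1+0=1, deg[4]=1+0=1, deg[5]=1+1=2, deg[6]=1+0=1, deg[7]=1+2=3, deg[8]=1+0=1

Answer: 2 3 1 1 2 1 3 1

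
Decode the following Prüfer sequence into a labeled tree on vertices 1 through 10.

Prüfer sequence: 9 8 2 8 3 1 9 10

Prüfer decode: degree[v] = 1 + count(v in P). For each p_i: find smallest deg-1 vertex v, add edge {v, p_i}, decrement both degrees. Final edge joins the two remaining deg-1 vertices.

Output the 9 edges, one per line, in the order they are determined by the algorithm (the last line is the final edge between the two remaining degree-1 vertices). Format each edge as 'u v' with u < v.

Initial degrees: {1:2, 2:2, 3:2, 4:1, 5:1, 6:1, 7:1, 8:3, 9:3, 10:2}
Step 1: smallest deg-1 vertex = 4, p_1 = 9. Add edge {4,9}. Now deg[4]=0, deg[9]=2.
Step 2: smallest deg-1 vertex = 5, p_2 = 8. Add edge {5,8}. Now deg[5]=0, deg[8]=2.
Step 3: smallest deg-1 vertex = 6, p_3 = 2. Add edge {2,6}. Now deg[6]=0, deg[2]=1.
Step 4: smallest deg-1 vertex = 2, p_4 = 8. Add edge {2,8}. Now deg[2]=0, deg[8]=1.
Step 5: smallest deg-1 vertex = 7, p_5 = 3. Add edge {3,7}. Now deg[7]=0, deg[3]=1.
Step 6: smallest deg-1 vertex = 3, p_6 = 1. Add edge {1,3}. Now deg[3]=0, deg[1]=1.
Step 7: smallest deg-1 vertex = 1, p_7 = 9. Add edge {1,9}. Now deg[1]=0, deg[9]=1.
Step 8: smallest deg-1 vertex = 8, p_8 = 10. Add edge {8,10}. Now deg[8]=0, deg[10]=1.
Final: two remaining deg-1 vertices are 9, 10. Add edge {9,10}.

Answer: 4 9
5 8
2 6
2 8
3 7
1 3
1 9
8 10
9 10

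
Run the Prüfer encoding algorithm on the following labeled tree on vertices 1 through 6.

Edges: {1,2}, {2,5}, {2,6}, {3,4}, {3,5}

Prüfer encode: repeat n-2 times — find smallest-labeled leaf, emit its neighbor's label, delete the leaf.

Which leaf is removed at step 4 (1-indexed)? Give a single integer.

Answer: 5

Derivation:
Step 1: current leaves = {1,4,6}. Remove leaf 1 (neighbor: 2).
Step 2: current leaves = {4,6}. Remove leaf 4 (neighbor: 3).
Step 3: current leaves = {3,6}. Remove leaf 3 (neighbor: 5).
Step 4: current leaves = {5,6}. Remove leaf 5 (neighbor: 2).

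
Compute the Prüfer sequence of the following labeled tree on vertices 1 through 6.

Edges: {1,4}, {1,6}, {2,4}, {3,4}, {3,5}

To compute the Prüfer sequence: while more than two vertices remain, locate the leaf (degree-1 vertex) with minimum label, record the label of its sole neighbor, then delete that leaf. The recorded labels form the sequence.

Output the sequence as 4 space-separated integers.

Answer: 4 3 4 1

Derivation:
Step 1: leaves = {2,5,6}. Remove smallest leaf 2, emit neighbor 4.
Step 2: leaves = {5,6}. Remove smallest leaf 5, emit neighbor 3.
Step 3: leaves = {3,6}. Remove smallest leaf 3, emit neighbor 4.
Step 4: leaves = {4,6}. Remove smallest leaf 4, emit neighbor 1.
Done: 2 vertices remain (1, 6). Sequence = [4 3 4 1]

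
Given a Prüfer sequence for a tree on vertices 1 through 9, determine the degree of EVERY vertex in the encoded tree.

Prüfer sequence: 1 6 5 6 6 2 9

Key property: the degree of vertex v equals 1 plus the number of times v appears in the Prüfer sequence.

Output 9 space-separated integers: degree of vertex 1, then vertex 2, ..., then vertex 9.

p_1 = 1: count[1] becomes 1
p_2 = 6: count[6] becomes 1
p_3 = 5: count[5] becomes 1
p_4 = 6: count[6] becomes 2
p_5 = 6: count[6] becomes 3
p_6 = 2: count[2] becomes 1
p_7 = 9: count[9] becomes 1
Degrees (1 + count): deg[1]=1+1=2, deg[2]=1+1=2, deg[3]=1+0=1, deg[4]=1+0=1, deg[5]=1+1=2, deg[6]=1+3=4, deg[7]=1+0=1, deg[8]=1+0=1, deg[9]=1+1=2

Answer: 2 2 1 1 2 4 1 1 2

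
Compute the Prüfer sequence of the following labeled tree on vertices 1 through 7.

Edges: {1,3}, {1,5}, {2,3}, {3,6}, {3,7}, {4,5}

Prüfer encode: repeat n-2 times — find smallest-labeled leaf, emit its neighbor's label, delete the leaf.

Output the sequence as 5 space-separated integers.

Answer: 3 5 1 3 3

Derivation:
Step 1: leaves = {2,4,6,7}. Remove smallest leaf 2, emit neighbor 3.
Step 2: leaves = {4,6,7}. Remove smallest leaf 4, emit neighbor 5.
Step 3: leaves = {5,6,7}. Remove smallest leaf 5, emit neighbor 1.
Step 4: leaves = {1,6,7}. Remove smallest leaf 1, emit neighbor 3.
Step 5: leaves = {6,7}. Remove smallest leaf 6, emit neighbor 3.
Done: 2 vertices remain (3, 7). Sequence = [3 5 1 3 3]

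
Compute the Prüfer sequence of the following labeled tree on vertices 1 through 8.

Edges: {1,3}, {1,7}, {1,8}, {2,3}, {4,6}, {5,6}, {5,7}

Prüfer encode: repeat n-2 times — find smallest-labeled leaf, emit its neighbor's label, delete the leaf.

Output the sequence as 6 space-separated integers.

Answer: 3 1 6 5 7 1

Derivation:
Step 1: leaves = {2,4,8}. Remove smallest leaf 2, emit neighbor 3.
Step 2: leaves = {3,4,8}. Remove smallest leaf 3, emit neighbor 1.
Step 3: leaves = {4,8}. Remove smallest leaf 4, emit neighbor 6.
Step 4: leaves = {6,8}. Remove smallest leaf 6, emit neighbor 5.
Step 5: leaves = {5,8}. Remove smallest leaf 5, emit neighbor 7.
Step 6: leaves = {7,8}. Remove smallest leaf 7, emit neighbor 1.
Done: 2 vertices remain (1, 8). Sequence = [3 1 6 5 7 1]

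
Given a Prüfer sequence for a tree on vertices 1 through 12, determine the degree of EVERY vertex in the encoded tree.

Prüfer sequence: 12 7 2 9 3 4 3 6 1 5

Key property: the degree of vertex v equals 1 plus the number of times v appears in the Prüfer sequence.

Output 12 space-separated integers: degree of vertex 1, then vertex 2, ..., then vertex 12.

p_1 = 12: count[12] becomes 1
p_2 = 7: count[7] becomes 1
p_3 = 2: count[2] becomes 1
p_4 = 9: count[9] becomes 1
p_5 = 3: count[3] becomes 1
p_6 = 4: count[4] becomes 1
p_7 = 3: count[3] becomes 2
p_8 = 6: count[6] becomes 1
p_9 = 1: count[1] becomes 1
p_10 = 5: count[5] becomes 1
Degrees (1 + count): deg[1]=1+1=2, deg[2]=1+1=2, deg[3]=1+2=3, deg[4]=1+1=2, deg[5]=1+1=2, deg[6]=1+1=2, deg[7]=1+1=2, deg[8]=1+0=1, deg[9]=1+1=2, deg[10]=1+0=1, deg[11]=1+0=1, deg[12]=1+1=2

Answer: 2 2 3 2 2 2 2 1 2 1 1 2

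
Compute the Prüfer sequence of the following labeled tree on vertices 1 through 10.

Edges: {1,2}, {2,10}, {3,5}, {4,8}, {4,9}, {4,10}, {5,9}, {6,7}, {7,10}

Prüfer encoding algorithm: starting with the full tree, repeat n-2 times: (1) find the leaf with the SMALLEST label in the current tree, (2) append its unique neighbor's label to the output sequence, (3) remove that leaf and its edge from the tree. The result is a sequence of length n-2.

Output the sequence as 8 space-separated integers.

Answer: 2 10 5 9 7 10 4 4

Derivation:
Step 1: leaves = {1,3,6,8}. Remove smallest leaf 1, emit neighbor 2.
Step 2: leaves = {2,3,6,8}. Remove smallest leaf 2, emit neighbor 10.
Step 3: leaves = {3,6,8}. Remove smallest leaf 3, emit neighbor 5.
Step 4: leaves = {5,6,8}. Remove smallest leaf 5, emit neighbor 9.
Step 5: leaves = {6,8,9}. Remove smallest leaf 6, emit neighbor 7.
Step 6: leaves = {7,8,9}. Remove smallest leaf 7, emit neighbor 10.
Step 7: leaves = {8,9,10}. Remove smallest leaf 8, emit neighbor 4.
Step 8: leaves = {9,10}. Remove smallest leaf 9, emit neighbor 4.
Done: 2 vertices remain (4, 10). Sequence = [2 10 5 9 7 10 4 4]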